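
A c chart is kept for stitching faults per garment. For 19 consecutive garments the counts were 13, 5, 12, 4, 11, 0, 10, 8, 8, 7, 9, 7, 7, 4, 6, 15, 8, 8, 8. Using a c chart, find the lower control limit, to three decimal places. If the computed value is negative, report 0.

0.000

c̄ = (13 + 5 + 12 + 4 + 11 + 0 + 10 + 8 + 8 + 7 + 9 + 7 + 7 + 4 + 6 + 15 + 8 + 8 + 8) / 19 = 150 / 19 = 7.8947
LCL = c̄ − 3√c̄ = 7.8947 − 3 × 2.8098 = -0.5345 → 0 (cannot be negative)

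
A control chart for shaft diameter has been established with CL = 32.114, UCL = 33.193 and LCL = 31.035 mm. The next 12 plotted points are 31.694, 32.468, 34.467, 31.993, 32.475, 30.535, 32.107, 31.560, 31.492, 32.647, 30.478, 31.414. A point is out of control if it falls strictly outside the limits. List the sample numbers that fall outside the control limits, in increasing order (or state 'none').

3, 6, 11

Compare each point to [31.035, 33.193]: sample 3 = 34.467 > UCL; sample 6 = 30.535 < LCL; sample 11 = 30.478 < LCL.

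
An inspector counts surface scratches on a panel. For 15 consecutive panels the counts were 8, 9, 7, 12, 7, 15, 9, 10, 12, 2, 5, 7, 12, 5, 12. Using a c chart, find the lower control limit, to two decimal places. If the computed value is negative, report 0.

0.00

c̄ = (8 + 9 + 7 + 12 + 7 + 15 + 9 + 10 + 12 + 2 + 5 + 7 + 12 + 5 + 12) / 15 = 132 / 15 = 8.8000
LCL = c̄ − 3√c̄ = 8.8000 − 3 × 2.9665 = -0.0994 → 0 (cannot be negative)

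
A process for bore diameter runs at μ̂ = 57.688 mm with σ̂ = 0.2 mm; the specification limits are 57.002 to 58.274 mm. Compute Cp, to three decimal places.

1.060

Cp = (USL − LSL) / (6σ̂) = (58.274 − 57.002) / (6 × 0.2) = 1.2720 / 1.2000 = 1.0600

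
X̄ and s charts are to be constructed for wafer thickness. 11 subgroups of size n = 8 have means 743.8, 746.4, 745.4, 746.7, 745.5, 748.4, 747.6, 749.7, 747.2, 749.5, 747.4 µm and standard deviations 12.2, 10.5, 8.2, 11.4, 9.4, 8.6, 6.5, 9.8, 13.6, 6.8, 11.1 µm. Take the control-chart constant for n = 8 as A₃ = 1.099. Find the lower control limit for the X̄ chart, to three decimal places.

736.254

X̄̄ = (743.8 + 746.4 + 745.4 + 746.7 + 745.5 + 748.4 + 747.6 + 749.7 + 747.2 + 749.5 + 747.4) / 11 = 747.0545
s̄ = (12.2 + 10.5 + 8.2 + 11.4 + 9.4 + 8.6 + 6.5 + 9.8 + 13.6 + 6.8 + 11.1) / 11 = 9.8273
LCL = X̄̄ − A₃·s̄ = 747.0545 − 1.099 × 9.8273 = 736.2544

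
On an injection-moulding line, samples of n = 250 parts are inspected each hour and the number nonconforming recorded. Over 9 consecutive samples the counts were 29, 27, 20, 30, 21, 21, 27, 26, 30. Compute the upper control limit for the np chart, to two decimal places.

40.06

p̄ = Σdᵢ / (k·n) = 231 / (9 × 250) = 0.10267
UCL = np̄ + 3·√(np̄(1−p̄)) = 25.6667 + 3 × √(25.6667×0.89733) = 25.6667 + 3 × 4.7991 = 40.0640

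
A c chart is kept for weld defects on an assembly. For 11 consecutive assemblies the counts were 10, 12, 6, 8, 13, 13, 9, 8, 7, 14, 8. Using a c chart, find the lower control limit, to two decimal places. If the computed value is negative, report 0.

c̄ = (10 + 12 + 6 + 8 + 13 + 13 + 9 + 8 + 7 + 14 + 8) / 11 = 108 / 11 = 9.8182
LCL = c̄ − 3√c̄ = 9.8182 − 3 × 3.1334 = 0.4180

0.42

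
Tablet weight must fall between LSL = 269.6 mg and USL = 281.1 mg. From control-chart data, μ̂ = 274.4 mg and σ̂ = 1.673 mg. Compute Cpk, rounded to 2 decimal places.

0.96

Cpu = (USL − μ̂) / (3σ̂) = (281.1 − 274.4) / (3 × 1.673) = 1.3349; Cpl = (μ̂ − LSL) / (3σ̂) = (274.4 − 269.6) / (3 × 1.673) = 0.9564; Cpk = min(Cpu, Cpl) = 0.9564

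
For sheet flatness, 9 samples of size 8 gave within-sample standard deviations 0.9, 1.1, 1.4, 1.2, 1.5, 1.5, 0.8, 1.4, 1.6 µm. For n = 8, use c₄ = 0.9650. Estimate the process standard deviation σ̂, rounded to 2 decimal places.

1.31

s̄ = (0.9 + 1.1 + 1.4 + 1.2 + 1.5 + 1.5 + 0.8 + 1.4 + 1.6) / 9 = 1.2667
σ̂ = s̄ / c₄ = 1.2667 / 0.9650 = 1.3126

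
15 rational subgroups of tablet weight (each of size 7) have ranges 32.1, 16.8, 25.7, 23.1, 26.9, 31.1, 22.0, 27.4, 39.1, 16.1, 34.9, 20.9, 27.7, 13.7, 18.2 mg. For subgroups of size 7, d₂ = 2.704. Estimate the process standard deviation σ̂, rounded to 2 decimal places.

R̄ = (32.1 + 16.8 + 25.7 + 23.1 + 26.9 + 31.1 + 22.0 + 27.4 + 39.1 + 16.1 + 34.9 + 20.9 + 27.7 + 13.7 + 18.2) / 15 = 25.0467
σ̂ = R̄ / d₂ = 25.0467 / 2.704 = 9.2628

9.26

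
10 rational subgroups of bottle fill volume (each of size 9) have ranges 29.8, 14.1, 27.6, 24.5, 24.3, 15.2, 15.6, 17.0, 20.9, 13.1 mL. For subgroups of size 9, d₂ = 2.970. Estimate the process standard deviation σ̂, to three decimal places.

R̄ = (29.8 + 14.1 + 27.6 + 24.5 + 24.3 + 15.2 + 15.6 + 17.0 + 20.9 + 13.1) / 10 = 20.2100
σ̂ = R̄ / d₂ = 20.2100 / 2.970 = 6.8047

6.805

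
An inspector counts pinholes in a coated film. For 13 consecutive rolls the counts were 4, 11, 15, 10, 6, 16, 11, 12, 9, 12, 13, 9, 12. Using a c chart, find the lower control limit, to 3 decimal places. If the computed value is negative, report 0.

0.924

c̄ = (4 + 11 + 15 + 10 + 6 + 16 + 11 + 12 + 9 + 12 + 13 + 9 + 12) / 13 = 140 / 13 = 10.7692
LCL = c̄ − 3√c̄ = 10.7692 − 3 × 3.2817 = 0.9243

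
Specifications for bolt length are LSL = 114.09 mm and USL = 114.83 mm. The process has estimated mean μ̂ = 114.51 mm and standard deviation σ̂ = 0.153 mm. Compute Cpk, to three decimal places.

Cpu = (USL − μ̂) / (3σ̂) = (114.83 − 114.51) / (3 × 0.153) = 0.6972; Cpl = (μ̂ − LSL) / (3σ̂) = (114.51 − 114.09) / (3 × 0.153) = 0.9150; Cpk = min(Cpu, Cpl) = 0.6972

0.697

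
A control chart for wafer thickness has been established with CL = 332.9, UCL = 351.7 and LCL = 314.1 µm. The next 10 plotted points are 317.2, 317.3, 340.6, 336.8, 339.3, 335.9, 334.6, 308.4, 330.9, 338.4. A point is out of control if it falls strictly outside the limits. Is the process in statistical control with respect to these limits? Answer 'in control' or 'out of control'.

out of control

Compare each point to [314.1, 351.7]: sample 8 = 308.4 < LCL.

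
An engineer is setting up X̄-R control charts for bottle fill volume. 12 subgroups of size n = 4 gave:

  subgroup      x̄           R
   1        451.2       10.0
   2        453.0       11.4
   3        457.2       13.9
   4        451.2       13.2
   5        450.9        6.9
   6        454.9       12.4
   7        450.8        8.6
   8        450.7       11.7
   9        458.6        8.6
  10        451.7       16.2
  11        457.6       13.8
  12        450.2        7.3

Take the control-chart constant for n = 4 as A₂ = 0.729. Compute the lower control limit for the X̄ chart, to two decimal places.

X̄̄ = (451.2 + 453.0 + 457.2 + 451.2 + 450.9 + 454.9 + 450.8 + 450.7 + 458.6 + 451.7 + 457.6 + 450.2) / 12 = 5438.0000 / 12 = 453.1667
R̄ = (10.0 + 11.4 + 13.9 + 13.2 + 6.9 + 12.4 + 8.6 + 11.7 + 8.6 + 16.2 + 13.8 + 7.3) / 12 = 134.0000 / 12 = 11.1667
LCL = X̄̄ − A₂·R̄ = 453.1667 − 0.729 × 11.1667 = 445.0262

445.03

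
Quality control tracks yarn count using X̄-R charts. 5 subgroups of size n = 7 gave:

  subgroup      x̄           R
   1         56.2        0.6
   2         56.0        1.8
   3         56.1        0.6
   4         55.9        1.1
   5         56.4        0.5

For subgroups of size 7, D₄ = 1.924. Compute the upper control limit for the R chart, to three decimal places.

1.770

R̄ = (0.6 + 1.8 + 0.6 + 1.1 + 0.5) / 5 = 4.6000 / 5 = 0.9200
UCL_R = D₄·R̄ = 1.924 × 0.9200 = 1.7701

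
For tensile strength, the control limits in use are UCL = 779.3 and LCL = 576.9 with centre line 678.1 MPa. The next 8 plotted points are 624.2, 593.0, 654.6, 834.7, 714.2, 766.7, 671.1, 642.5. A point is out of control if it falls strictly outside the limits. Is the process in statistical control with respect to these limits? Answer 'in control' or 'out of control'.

Compare each point to [576.9, 779.3]: sample 4 = 834.7 > UCL.

out of control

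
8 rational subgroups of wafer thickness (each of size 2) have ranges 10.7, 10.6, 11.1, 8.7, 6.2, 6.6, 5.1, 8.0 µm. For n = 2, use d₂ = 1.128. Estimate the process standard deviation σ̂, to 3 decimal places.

7.425

R̄ = (10.7 + 10.6 + 11.1 + 8.7 + 6.2 + 6.6 + 5.1 + 8.0) / 8 = 8.3750
σ̂ = R̄ / d₂ = 8.3750 / 1.128 = 7.4246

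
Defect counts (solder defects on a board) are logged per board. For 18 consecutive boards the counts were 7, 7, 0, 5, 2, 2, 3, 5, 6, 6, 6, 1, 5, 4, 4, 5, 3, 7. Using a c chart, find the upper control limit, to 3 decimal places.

10.578

c̄ = (7 + 7 + 0 + 5 + 2 + 2 + 3 + 5 + 6 + 6 + 6 + 1 + 5 + 4 + 4 + 5 + 3 + 7) / 18 = 78 / 18 = 4.3333
UCL = c̄ + 3√c̄ = 4.3333 + 3 × √4.3333 = 4.3333 + 3 × 2.0817 = 10.5783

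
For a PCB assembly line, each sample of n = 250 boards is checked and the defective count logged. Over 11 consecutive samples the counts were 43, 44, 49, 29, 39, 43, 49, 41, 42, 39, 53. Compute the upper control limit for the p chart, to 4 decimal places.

0.2428

p̄ = Σdᵢ / (k·n) = 471 / (11 × 250) = 0.17127
UCL = p̄ + 3·√(p̄(1−p̄)/n) = 0.17127 + 3 × √(0.17127×0.82873/250) = 0.17127 + 3 × 0.02383 = 0.24276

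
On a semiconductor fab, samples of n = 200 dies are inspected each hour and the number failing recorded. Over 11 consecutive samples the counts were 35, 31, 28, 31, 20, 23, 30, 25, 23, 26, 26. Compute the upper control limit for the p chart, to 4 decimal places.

0.2080

p̄ = Σdᵢ / (k·n) = 298 / (11 × 200) = 0.13545
UCL = p̄ + 3·√(p̄(1−p̄)/n) = 0.13545 + 3 × √(0.13545×0.86455/200) = 0.13545 + 3 × 0.02420 = 0.20805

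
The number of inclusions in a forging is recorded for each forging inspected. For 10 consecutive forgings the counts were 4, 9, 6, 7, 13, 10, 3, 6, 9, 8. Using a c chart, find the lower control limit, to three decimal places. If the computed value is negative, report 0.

c̄ = (4 + 9 + 6 + 7 + 13 + 10 + 3 + 6 + 9 + 8) / 10 = 75 / 10 = 7.5000
LCL = c̄ − 3√c̄ = 7.5000 − 3 × 2.7386 = -0.7158 → 0 (cannot be negative)

0.000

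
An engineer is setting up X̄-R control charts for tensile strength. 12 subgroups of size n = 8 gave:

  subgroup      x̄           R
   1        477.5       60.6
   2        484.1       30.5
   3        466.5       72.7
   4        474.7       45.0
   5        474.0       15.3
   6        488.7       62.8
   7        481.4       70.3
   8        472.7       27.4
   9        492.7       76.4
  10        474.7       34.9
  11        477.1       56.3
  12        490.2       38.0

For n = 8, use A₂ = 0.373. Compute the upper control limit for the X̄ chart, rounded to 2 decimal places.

497.87

X̄̄ = (477.5 + 484.1 + 466.5 + 474.7 + 474.0 + 488.7 + 481.4 + 472.7 + 492.7 + 474.7 + 477.1 + 490.2) / 12 = 5754.3000 / 12 = 479.5250
R̄ = (60.6 + 30.5 + 72.7 + 45.0 + 15.3 + 62.8 + 70.3 + 27.4 + 76.4 + 34.9 + 56.3 + 38.0) / 12 = 590.2000 / 12 = 49.1833
UCL = X̄̄ + A₂·R̄ = 479.5250 + 0.373 × 49.1833 = 497.8704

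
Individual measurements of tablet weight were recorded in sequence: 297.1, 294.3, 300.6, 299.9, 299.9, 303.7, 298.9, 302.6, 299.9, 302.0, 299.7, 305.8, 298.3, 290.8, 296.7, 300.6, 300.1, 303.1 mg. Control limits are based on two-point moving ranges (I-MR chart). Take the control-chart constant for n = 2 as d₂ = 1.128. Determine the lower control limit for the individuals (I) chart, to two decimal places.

289.72

X̄ = (297.1 + 294.3 + 300.6 + 299.9 + 299.9 + 303.7 + 298.9 + 302.6 + 299.9 + 302.0 + 299.7 + 305.8 + 298.3 + 290.8 + 296.7 + 300.6 + 300.1 + 303.1) / 18 = 299.6667
Moving ranges: 2.8, 6.3, 0.7, 0.0, 3.8, 4.8, 3.7, 2.7, 2.1, 2.3, 6.1, 7.5, 7.5, 5.9, 3.9, 0.5, 3.0; M̄R̄ = 63.6000 / 17 = 3.7412
LCL = X̄ − 3·M̄R̄/d₂ = 299.6667 − 3 × 3.7412 / 1.128 = 289.7167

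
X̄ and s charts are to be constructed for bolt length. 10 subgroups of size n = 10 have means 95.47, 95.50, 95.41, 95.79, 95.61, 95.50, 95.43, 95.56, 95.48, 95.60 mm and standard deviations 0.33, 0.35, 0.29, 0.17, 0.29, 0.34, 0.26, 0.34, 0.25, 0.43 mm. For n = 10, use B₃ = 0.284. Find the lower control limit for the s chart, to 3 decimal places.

0.087

s̄ = (0.33 + 0.35 + 0.29 + 0.17 + 0.29 + 0.34 + 0.26 + 0.34 + 0.25 + 0.43) / 10 = 0.3050
LCL_s = B₃·s̄ = 0.284 × 0.3050 = 0.0866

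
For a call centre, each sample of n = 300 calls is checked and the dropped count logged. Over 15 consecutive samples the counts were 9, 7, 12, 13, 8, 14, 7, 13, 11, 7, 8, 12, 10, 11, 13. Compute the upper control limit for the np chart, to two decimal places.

19.81

p̄ = Σdᵢ / (k·n) = 155 / (15 × 300) = 0.03444
UCL = np̄ + 3·√(np̄(1−p̄)) = 10.3333 + 3 × √(10.3333×0.96556) = 10.3333 + 3 × 3.1587 = 19.8094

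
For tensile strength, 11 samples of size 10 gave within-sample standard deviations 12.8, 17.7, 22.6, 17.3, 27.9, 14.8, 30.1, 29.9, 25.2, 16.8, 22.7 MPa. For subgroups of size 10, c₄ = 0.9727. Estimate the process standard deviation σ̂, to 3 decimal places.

22.225

s̄ = (12.8 + 17.7 + 22.6 + 17.3 + 27.9 + 14.8 + 30.1 + 29.9 + 25.2 + 16.8 + 22.7) / 11 = 21.6182
σ̂ = s̄ / c₄ = 21.6182 / 0.9727 = 22.2249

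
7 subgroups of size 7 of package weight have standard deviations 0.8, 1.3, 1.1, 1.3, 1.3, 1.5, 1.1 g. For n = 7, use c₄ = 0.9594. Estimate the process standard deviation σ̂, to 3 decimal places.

1.251

s̄ = (0.8 + 1.3 + 1.1 + 1.3 + 1.3 + 1.5 + 1.1) / 7 = 1.2000
σ̂ = s̄ / c₄ = 1.2000 / 0.9594 = 1.2508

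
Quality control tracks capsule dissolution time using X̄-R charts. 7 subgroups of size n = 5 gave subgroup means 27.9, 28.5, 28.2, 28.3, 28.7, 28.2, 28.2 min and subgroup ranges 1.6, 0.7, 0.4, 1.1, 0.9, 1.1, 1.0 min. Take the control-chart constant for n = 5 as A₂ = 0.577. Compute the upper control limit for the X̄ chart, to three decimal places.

28.846

X̄̄ = (27.9 + 28.5 + 28.2 + 28.3 + 28.7 + 28.2 + 28.2) / 7 = 198.0000 / 7 = 28.2857
R̄ = (1.6 + 0.7 + 0.4 + 1.1 + 0.9 + 1.1 + 1.0) / 7 = 6.8000 / 7 = 0.9714
UCL = X̄̄ + A₂·R̄ = 28.2857 + 0.577 × 0.9714 = 28.8462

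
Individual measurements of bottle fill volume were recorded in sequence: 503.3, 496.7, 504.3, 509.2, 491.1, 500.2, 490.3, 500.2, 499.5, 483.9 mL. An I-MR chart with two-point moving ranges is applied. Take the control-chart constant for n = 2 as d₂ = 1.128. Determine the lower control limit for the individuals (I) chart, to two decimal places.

X̄ = (503.3 + 496.7 + 504.3 + 509.2 + 491.1 + 500.2 + 490.3 + 500.2 + 499.5 + 483.9) / 10 = 497.8700
Moving ranges: 6.6, 7.6, 4.9, 18.1, 9.1, 9.9, 9.9, 0.7, 15.6; M̄R̄ = 82.4000 / 9 = 9.1556
LCL = X̄ − 3·M̄R̄/d₂ = 497.8700 − 3 × 9.1556 / 1.128 = 473.5201

473.52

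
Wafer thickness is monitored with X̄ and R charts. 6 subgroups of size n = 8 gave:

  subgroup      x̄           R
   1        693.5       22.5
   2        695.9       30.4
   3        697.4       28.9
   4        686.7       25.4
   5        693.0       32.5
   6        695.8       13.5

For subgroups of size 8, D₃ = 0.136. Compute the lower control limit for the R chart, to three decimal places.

R̄ = (22.5 + 30.4 + 28.9 + 25.4 + 32.5 + 13.5) / 6 = 153.2000 / 6 = 25.5333
LCL_R = D₃·R̄ = 0.136 × 25.5333 = 3.4725

3.473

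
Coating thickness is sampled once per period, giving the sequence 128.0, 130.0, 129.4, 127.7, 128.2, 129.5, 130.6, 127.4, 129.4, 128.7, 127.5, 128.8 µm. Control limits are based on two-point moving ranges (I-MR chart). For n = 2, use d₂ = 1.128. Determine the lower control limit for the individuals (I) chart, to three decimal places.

X̄ = (128.0 + 130.0 + 129.4 + 127.7 + 128.2 + 129.5 + 130.6 + 127.4 + 129.4 + 128.7 + 127.5 + 128.8) / 12 = 128.7667
Moving ranges: 2.0, 0.6, 1.7, 0.5, 1.3, 1.1, 3.2, 2.0, 0.7, 1.2, 1.3; M̄R̄ = 15.6000 / 11 = 1.4182
LCL = X̄ − 3·M̄R̄/d₂ = 128.7667 − 3 × 1.4182 / 1.128 = 124.9949

124.995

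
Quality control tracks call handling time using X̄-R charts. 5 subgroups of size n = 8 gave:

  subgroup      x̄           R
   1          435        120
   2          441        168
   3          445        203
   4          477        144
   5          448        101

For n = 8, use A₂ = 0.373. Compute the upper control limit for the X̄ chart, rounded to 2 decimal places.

X̄̄ = (435 + 441 + 445 + 477 + 448) / 5 = 2246.0000 / 5 = 449.2000
R̄ = (120 + 168 + 203 + 144 + 101) / 5 = 736.0000 / 5 = 147.2000
UCL = X̄̄ + A₂·R̄ = 449.2000 + 0.373 × 147.2000 = 504.1056

504.11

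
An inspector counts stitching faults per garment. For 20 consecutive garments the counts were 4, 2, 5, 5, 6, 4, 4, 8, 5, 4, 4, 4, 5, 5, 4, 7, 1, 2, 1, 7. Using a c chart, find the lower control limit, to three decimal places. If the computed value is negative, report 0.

c̄ = (4 + 2 + 5 + 5 + 6 + 4 + 4 + 8 + 5 + 4 + 4 + 4 + 5 + 5 + 4 + 7 + 1 + 2 + 1 + 7) / 20 = 87 / 20 = 4.3500
LCL = c̄ − 3√c̄ = 4.3500 − 3 × 2.0857 = -1.9070 → 0 (cannot be negative)

0.000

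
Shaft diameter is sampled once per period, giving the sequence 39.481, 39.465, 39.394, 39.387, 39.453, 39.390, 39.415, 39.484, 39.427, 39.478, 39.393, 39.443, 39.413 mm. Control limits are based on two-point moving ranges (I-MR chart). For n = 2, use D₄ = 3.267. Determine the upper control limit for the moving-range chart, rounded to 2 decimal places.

0.16

Moving ranges: 0.016, 0.071, 0.007, 0.066, 0.063, 0.025, 0.069, 0.057, 0.051, 0.085, 0.050, 0.030; M̄R̄ = 0.5900 / 12 = 0.0492
UCL_MR = D₄·M̄R̄ = 3.267 × 0.0492 = 0.1606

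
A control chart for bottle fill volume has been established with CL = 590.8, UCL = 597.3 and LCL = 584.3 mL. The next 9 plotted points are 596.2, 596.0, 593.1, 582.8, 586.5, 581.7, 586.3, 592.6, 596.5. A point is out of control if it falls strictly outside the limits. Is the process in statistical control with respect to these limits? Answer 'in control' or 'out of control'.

out of control

Compare each point to [584.3, 597.3]: sample 4 = 582.8 < LCL; sample 6 = 581.7 < LCL.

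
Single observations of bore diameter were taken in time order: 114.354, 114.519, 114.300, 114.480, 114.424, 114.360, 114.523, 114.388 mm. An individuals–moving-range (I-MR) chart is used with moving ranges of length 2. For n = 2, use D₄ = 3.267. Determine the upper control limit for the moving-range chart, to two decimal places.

0.46

Moving ranges: 0.165, 0.219, 0.180, 0.056, 0.064, 0.163, 0.135; M̄R̄ = 0.9820 / 7 = 0.1403
UCL_MR = D₄·M̄R̄ = 3.267 × 0.1403 = 0.4583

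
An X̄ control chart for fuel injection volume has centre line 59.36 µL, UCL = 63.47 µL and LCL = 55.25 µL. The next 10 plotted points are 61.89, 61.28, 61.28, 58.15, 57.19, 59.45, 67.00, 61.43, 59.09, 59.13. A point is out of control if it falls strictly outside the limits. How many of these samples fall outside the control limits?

Compare each point to [55.25, 63.47]: sample 7 = 67.00 > UCL.

1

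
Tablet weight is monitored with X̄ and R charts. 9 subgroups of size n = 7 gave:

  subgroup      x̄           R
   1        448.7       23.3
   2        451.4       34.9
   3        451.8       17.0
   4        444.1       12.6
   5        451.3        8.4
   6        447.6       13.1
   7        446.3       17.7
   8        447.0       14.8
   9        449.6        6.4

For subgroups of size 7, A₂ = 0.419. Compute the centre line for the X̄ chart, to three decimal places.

448.644

X̄̄ = (448.7 + 451.4 + 451.8 + 444.1 + 451.3 + 447.6 + 446.3 + 447.0 + 449.6) / 9 = 4037.8000 / 9 = 448.6444
CL = X̄̄ = 448.6444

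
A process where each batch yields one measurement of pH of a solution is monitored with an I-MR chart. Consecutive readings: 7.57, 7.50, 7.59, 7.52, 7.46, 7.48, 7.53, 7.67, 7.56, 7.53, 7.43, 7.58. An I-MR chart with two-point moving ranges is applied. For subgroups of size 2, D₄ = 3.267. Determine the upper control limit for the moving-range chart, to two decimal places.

0.26

Moving ranges: 0.07, 0.09, 0.07, 0.06, 0.02, 0.05, 0.14, 0.11, 0.03, 0.10, 0.15; M̄R̄ = 0.8900 / 11 = 0.0809
UCL_MR = D₄·M̄R̄ = 3.267 × 0.0809 = 0.2643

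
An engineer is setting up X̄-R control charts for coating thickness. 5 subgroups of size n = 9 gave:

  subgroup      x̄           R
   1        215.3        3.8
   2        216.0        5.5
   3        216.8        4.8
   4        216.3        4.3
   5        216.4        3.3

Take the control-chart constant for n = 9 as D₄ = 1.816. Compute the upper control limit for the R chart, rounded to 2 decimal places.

7.88

R̄ = (3.8 + 5.5 + 4.8 + 4.3 + 3.3) / 5 = 21.7000 / 5 = 4.3400
UCL_R = D₄·R̄ = 1.816 × 4.3400 = 7.8814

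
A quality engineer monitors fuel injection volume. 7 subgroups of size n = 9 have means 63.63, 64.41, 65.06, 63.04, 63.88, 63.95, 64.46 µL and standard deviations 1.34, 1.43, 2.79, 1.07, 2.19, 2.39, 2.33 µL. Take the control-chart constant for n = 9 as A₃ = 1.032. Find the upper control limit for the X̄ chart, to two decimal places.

66.06

X̄̄ = (63.63 + 64.41 + 65.06 + 63.04 + 63.88 + 63.95 + 64.46) / 7 = 64.0614
s̄ = (1.34 + 1.43 + 2.79 + 1.07 + 2.19 + 2.39 + 2.33) / 7 = 1.9343
UCL = X̄̄ + A₃·s̄ = 64.0614 + 1.032 × 1.9343 = 66.0576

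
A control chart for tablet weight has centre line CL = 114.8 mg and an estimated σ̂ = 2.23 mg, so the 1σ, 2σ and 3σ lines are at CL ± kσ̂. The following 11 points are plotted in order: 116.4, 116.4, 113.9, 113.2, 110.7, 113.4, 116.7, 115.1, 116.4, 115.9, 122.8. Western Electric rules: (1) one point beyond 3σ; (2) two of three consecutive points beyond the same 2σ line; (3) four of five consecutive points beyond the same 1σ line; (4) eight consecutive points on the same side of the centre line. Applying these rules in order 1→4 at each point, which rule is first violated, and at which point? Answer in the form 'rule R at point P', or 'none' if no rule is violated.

rule 1 at point 11

Zone of each point (C = within 1σ̂, B = 1σ̂–2σ̂, A = 2σ̂–3σ̂, * = beyond 3σ̂; sign = side of CL): 1:+C, 2:+C, 3:-C, 4:-C, 5:-B, 6:-C, 7:+C, 8:+C, 9:+C, 10:+C, 11:+*
Rule 1 (one point beyond the 3σ limits) is satisfied at point 11.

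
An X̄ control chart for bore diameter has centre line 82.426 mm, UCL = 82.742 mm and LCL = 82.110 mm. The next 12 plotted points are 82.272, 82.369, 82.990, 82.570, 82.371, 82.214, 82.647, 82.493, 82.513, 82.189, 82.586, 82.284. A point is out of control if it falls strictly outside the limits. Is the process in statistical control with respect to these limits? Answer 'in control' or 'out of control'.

out of control

Compare each point to [82.110, 82.742]: sample 3 = 82.990 > UCL.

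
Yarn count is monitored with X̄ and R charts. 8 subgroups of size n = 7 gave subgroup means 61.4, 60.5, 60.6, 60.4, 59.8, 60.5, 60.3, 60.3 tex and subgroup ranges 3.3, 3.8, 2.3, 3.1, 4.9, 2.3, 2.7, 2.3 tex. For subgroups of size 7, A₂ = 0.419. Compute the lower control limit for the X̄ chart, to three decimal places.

X̄̄ = (61.4 + 60.5 + 60.6 + 60.4 + 59.8 + 60.5 + 60.3 + 60.3) / 8 = 483.8000 / 8 = 60.4750
R̄ = (3.3 + 3.8 + 2.3 + 3.1 + 4.9 + 2.3 + 2.7 + 2.3) / 8 = 24.7000 / 8 = 3.0875
LCL = X̄̄ − A₂·R̄ = 60.4750 − 0.419 × 3.0875 = 59.1813

59.181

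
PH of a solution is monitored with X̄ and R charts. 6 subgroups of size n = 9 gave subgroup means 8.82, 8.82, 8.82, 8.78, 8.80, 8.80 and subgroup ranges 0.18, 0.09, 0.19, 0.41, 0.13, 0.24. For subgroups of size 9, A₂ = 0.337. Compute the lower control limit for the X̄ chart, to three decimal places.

8.737

X̄̄ = (8.82 + 8.82 + 8.82 + 8.78 + 8.80 + 8.80) / 6 = 52.8400 / 6 = 8.8067
R̄ = (0.18 + 0.09 + 0.19 + 0.41 + 0.13 + 0.24) / 6 = 1.2400 / 6 = 0.2067
LCL = X̄̄ − A₂·R̄ = 8.8067 − 0.337 × 0.2067 = 8.7370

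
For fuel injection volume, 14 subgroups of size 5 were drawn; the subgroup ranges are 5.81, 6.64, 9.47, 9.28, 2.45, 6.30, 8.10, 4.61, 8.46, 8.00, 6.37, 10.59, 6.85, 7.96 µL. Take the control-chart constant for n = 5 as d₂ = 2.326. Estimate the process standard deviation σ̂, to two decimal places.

3.10

R̄ = (5.81 + 6.64 + 9.47 + 9.28 + 2.45 + 6.30 + 8.10 + 4.61 + 8.46 + 8.00 + 6.37 + 10.59 + 6.85 + 7.96) / 14 = 7.2064
σ̂ = R̄ / d₂ = 7.2064 / 2.326 = 3.0982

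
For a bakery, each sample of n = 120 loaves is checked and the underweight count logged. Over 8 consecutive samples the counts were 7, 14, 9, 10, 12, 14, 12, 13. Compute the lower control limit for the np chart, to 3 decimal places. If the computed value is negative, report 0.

1.748

p̄ = Σdᵢ / (k·n) = 91 / (8 × 120) = 0.09479
LCL = np̄ − 3·√(np̄(1−p̄)) = 11.3750 − 3 × 3.2089 = 1.7484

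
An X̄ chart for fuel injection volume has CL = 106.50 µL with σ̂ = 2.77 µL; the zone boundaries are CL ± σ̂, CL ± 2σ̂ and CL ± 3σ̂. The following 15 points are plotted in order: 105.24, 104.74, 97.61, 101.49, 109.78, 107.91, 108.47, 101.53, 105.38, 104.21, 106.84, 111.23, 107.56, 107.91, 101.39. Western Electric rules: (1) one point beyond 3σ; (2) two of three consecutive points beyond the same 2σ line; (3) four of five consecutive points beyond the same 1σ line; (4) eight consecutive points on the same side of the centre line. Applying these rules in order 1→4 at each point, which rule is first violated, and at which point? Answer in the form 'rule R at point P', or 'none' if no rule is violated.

rule 1 at point 3

Zone of each point (C = within 1σ̂, B = 1σ̂–2σ̂, A = 2σ̂–3σ̂, * = beyond 3σ̂; sign = side of CL): 1:-C, 2:-C, 3:-*, 4:-B, 5:+B, 6:+C, 7:+C, 8:-B, 9:-C, 10:-C, 11:+C, 12:+B, 13:+C, 14:+C, 15:-B
Rule 1 (one point beyond the 3σ limits) is satisfied at point 3.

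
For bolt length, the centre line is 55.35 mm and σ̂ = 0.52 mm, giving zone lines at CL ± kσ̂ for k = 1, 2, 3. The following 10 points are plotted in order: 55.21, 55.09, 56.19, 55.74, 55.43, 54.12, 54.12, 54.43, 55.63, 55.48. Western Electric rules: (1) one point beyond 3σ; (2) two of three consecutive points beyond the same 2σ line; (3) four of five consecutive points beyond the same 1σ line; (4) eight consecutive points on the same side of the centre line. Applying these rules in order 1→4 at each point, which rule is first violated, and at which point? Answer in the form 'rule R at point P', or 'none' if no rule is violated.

Zone of each point (C = within 1σ̂, B = 1σ̂–2σ̂, A = 2σ̂–3σ̂, * = beyond 3σ̂; sign = side of CL): 1:-C, 2:-C, 3:+B, 4:+C, 5:+C, 6:-A, 7:-A, 8:-B, 9:+C, 10:+C
Rule 2 (two of three consecutive points beyond the same 2σ limit) is satisfied at point 7.

rule 2 at point 7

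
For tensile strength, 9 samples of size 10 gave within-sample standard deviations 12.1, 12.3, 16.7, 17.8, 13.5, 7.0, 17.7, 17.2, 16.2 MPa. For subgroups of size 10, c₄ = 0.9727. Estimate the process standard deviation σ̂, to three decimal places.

14.907

s̄ = (12.1 + 12.3 + 16.7 + 17.8 + 13.5 + 7.0 + 17.7 + 17.2 + 16.2) / 9 = 14.5000
σ̂ = s̄ / c₄ = 14.5000 / 0.9727 = 14.9070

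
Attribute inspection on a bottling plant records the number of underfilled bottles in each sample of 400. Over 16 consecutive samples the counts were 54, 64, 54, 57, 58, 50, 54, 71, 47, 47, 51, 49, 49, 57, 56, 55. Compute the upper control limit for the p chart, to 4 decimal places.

0.1879

p̄ = Σdᵢ / (k·n) = 873 / (16 × 400) = 0.13641
UCL = p̄ + 3·√(p̄(1−p̄)/n) = 0.13641 + 3 × √(0.13641×0.86359/400) = 0.13641 + 3 × 0.01716 = 0.18789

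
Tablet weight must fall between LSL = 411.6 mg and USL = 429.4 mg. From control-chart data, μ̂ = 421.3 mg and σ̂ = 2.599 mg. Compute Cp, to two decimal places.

1.14

Cp = (USL − LSL) / (6σ̂) = (429.4 − 411.6) / (6 × 2.599) = 17.8000 / 15.5940 = 1.1415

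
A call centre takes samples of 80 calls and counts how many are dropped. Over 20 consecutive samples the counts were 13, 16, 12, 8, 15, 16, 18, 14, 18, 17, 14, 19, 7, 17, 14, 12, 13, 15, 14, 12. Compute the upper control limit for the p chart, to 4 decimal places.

p̄ = Σdᵢ / (k·n) = 284 / (20 × 80) = 0.17750
UCL = p̄ + 3·√(p̄(1−p̄)/n) = 0.17750 + 3 × √(0.17750×0.82250/80) = 0.17750 + 3 × 0.04272 = 0.30566

0.3057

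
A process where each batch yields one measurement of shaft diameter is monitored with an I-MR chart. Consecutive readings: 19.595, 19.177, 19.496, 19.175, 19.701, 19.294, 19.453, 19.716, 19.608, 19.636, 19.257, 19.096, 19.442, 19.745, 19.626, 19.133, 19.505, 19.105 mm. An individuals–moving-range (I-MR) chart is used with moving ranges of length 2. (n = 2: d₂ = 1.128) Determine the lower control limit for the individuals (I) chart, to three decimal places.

X̄ = (19.595 + 19.177 + 19.496 + 19.175 + 19.701 + 19.294 + 19.453 + 19.716 + 19.608 + 19.636 + 19.257 + 19.096 + 19.442 + 19.745 + 19.626 + 19.133 + 19.505 + 19.105) / 18 = 19.4311
Moving ranges: 0.418, 0.319, 0.321, 0.526, 0.407, 0.159, 0.263, 0.108, 0.028, 0.379, 0.161, 0.346, 0.303, 0.119, 0.493, 0.372, 0.400; M̄R̄ = 5.1220 / 17 = 0.3013
LCL = X̄ − 3·M̄R̄/d₂ = 19.4311 − 3 × 0.3013 / 1.128 = 18.6298

18.630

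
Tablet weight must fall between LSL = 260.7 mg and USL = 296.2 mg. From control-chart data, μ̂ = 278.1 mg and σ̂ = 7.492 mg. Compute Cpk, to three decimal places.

Cpu = (USL − μ̂) / (3σ̂) = (296.2 − 278.1) / (3 × 7.492) = 0.8053; Cpl = (μ̂ − LSL) / (3σ̂) = (278.1 − 260.7) / (3 × 7.492) = 0.7742; Cpk = min(Cpu, Cpl) = 0.7742

0.774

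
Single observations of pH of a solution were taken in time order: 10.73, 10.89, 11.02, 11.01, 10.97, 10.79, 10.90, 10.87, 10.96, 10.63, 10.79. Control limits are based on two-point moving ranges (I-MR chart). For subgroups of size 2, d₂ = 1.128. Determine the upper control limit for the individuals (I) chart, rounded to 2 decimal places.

X̄ = (10.73 + 10.89 + 11.02 + 11.01 + 10.97 + 10.79 + 10.90 + 10.87 + 10.96 + 10.63 + 10.79) / 11 = 10.8691
Moving ranges: 0.16, 0.13, 0.01, 0.04, 0.18, 0.11, 0.03, 0.09, 0.33, 0.16; M̄R̄ = 1.2400 / 10 = 0.1240
UCL = X̄ + 3·M̄R̄/d₂ = 10.8691 + 3 × 0.1240 / 1.128 = 11.1989

11.20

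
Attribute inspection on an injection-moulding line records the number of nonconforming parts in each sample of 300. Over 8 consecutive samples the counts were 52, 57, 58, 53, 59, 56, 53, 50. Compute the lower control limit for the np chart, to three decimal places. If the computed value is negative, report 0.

p̄ = Σdᵢ / (k·n) = 438 / (8 × 300) = 0.18250
LCL = np̄ − 3·√(np̄(1−p̄)) = 54.7500 − 3 × 6.6902 = 34.6795

34.680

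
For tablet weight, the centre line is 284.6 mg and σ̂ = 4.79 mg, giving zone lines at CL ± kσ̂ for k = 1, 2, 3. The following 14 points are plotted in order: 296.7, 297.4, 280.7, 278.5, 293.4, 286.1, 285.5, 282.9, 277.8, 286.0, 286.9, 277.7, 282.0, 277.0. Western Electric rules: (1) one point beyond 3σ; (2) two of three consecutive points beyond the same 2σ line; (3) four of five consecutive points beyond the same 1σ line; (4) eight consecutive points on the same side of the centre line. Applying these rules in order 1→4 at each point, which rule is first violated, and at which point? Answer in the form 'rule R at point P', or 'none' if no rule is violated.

rule 2 at point 2

Zone of each point (C = within 1σ̂, B = 1σ̂–2σ̂, A = 2σ̂–3σ̂, * = beyond 3σ̂; sign = side of CL): 1:+A, 2:+A, 3:-C, 4:-B, 5:+B, 6:+C, 7:+C, 8:-C, 9:-B, 10:+C, 11:+C, 12:-B, 13:-C, 14:-B
Rule 2 (two of three consecutive points beyond the same 2σ limit) is satisfied at point 2.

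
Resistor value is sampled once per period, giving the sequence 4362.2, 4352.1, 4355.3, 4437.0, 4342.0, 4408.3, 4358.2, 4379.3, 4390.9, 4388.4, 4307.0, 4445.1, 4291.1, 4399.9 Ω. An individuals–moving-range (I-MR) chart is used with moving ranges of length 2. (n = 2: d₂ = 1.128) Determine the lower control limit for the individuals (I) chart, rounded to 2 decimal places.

4204.07

X̄ = (4362.2 + 4352.1 + 4355.3 + 4437.0 + 4342.0 + 4408.3 + 4358.2 + 4379.3 + 4390.9 + 4388.4 + 4307.0 + 4445.1 + 4291.1 + 4399.9) / 14 = 4372.6286
Moving ranges: 10.1, 3.2, 81.7, 95.0, 66.3, 50.1, 21.1, 11.6, 2.5, 81.4, 138.1, 154.0, 108.8; M̄R̄ = 823.9000 / 13 = 63.3769
LCL = X̄ − 3·M̄R̄/d₂ = 4372.6286 − 3 × 63.3769 / 1.128 = 4204.0729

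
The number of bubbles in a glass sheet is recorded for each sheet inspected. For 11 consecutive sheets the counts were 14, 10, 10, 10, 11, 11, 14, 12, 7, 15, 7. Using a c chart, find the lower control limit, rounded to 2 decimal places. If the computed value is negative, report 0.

c̄ = (14 + 10 + 10 + 10 + 11 + 11 + 14 + 12 + 7 + 15 + 7) / 11 = 121 / 11 = 11.0000
LCL = c̄ − 3√c̄ = 11.0000 − 3 × 3.3166 = 1.0501

1.05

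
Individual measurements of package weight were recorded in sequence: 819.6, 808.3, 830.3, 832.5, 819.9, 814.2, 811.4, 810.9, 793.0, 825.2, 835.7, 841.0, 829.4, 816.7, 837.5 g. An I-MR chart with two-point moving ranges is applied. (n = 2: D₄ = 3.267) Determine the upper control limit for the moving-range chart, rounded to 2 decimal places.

39.23

Moving ranges: 11.3, 22.0, 2.2, 12.6, 5.7, 2.8, 0.5, 17.9, 32.2, 10.5, 5.3, 11.6, 12.7, 20.8; M̄R̄ = 168.1000 / 14 = 12.0071
UCL_MR = D₄·M̄R̄ = 3.267 × 12.0071 = 39.2273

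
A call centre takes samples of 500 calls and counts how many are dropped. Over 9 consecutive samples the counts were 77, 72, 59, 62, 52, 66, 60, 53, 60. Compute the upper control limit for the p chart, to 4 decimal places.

0.1690

p̄ = Σdᵢ / (k·n) = 561 / (9 × 500) = 0.12467
UCL = p̄ + 3·√(p̄(1−p̄)/n) = 0.12467 + 3 × √(0.12467×0.87533/500) = 0.12467 + 3 × 0.01477 = 0.16899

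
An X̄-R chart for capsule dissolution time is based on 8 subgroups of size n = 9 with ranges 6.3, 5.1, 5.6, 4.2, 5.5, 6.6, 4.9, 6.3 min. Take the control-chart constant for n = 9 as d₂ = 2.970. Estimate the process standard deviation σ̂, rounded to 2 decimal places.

R̄ = (6.3 + 5.1 + 5.6 + 4.2 + 5.5 + 6.6 + 4.9 + 6.3) / 8 = 5.5625
σ̂ = R̄ / d₂ = 5.5625 / 2.970 = 1.8729

1.87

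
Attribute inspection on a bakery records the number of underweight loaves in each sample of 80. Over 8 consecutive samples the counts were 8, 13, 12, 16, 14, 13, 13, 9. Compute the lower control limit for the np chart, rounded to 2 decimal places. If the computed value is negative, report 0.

p̄ = Σdᵢ / (k·n) = 98 / (8 × 80) = 0.15313
LCL = np̄ − 3·√(np̄(1−p̄)) = 12.2500 − 3 × 3.2209 = 2.5873

2.59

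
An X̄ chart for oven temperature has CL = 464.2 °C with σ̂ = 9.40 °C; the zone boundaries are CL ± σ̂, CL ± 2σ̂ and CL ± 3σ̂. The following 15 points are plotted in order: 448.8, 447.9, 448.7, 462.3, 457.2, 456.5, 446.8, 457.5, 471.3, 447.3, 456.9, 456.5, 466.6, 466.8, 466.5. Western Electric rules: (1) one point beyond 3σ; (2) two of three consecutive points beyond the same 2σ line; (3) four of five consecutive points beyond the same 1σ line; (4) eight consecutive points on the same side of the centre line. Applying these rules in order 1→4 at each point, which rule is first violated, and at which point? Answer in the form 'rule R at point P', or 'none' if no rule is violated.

Zone of each point (C = within 1σ̂, B = 1σ̂–2σ̂, A = 2σ̂–3σ̂, * = beyond 3σ̂; sign = side of CL): 1:-B, 2:-B, 3:-B, 4:-C, 5:-C, 6:-C, 7:-B, 8:-C, 9:+C, 10:-B, 11:-C, 12:-C, 13:+C, 14:+C, 15:+C
Rule 4 (eight consecutive points on the same side of the centre line) is satisfied at point 8.

rule 4 at point 8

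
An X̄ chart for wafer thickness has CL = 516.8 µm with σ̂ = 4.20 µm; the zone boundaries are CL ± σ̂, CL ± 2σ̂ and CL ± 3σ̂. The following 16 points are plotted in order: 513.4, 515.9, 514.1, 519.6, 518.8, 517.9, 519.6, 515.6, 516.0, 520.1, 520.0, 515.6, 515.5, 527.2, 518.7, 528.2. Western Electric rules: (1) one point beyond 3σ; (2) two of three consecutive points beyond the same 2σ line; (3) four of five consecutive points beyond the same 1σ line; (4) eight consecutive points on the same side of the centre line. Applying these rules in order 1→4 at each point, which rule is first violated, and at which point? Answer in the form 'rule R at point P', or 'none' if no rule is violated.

rule 2 at point 16

Zone of each point (C = within 1σ̂, B = 1σ̂–2σ̂, A = 2σ̂–3σ̂, * = beyond 3σ̂; sign = side of CL): 1:-C, 2:-C, 3:-C, 4:+C, 5:+C, 6:+C, 7:+C, 8:-C, 9:-C, 10:+C, 11:+C, 12:-C, 13:-C, 14:+A, 15:+C, 16:+A
Rule 2 (two of three consecutive points beyond the same 2σ limit) is satisfied at point 16.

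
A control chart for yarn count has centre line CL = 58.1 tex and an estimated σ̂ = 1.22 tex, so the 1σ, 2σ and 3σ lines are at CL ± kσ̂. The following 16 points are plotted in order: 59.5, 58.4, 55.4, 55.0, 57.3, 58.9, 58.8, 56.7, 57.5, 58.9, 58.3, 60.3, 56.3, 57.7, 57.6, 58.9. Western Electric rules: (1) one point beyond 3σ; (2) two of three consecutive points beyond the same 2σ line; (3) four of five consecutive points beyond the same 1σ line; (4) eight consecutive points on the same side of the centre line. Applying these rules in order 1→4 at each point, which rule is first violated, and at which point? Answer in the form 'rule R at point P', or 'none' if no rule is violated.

rule 2 at point 4

Zone of each point (C = within 1σ̂, B = 1σ̂–2σ̂, A = 2σ̂–3σ̂, * = beyond 3σ̂; sign = side of CL): 1:+B, 2:+C, 3:-A, 4:-A, 5:-C, 6:+C, 7:+C, 8:-B, 9:-C, 10:+C, 11:+C, 12:+B, 13:-B, 14:-C, 15:-C, 16:+C
Rule 2 (two of three consecutive points beyond the same 2σ limit) is satisfied at point 4.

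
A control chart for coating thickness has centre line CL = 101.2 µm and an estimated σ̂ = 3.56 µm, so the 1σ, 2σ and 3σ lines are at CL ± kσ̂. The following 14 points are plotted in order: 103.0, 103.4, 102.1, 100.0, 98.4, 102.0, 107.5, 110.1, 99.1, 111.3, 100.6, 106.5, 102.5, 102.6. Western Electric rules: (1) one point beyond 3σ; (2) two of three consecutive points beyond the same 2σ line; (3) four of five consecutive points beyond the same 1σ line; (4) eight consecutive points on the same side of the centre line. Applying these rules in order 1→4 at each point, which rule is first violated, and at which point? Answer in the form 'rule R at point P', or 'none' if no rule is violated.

Zone of each point (C = within 1σ̂, B = 1σ̂–2σ̂, A = 2σ̂–3σ̂, * = beyond 3σ̂; sign = side of CL): 1:+C, 2:+C, 3:+C, 4:-C, 5:-C, 6:+C, 7:+B, 8:+A, 9:-C, 10:+A, 11:-C, 12:+B, 13:+C, 14:+C
Rule 2 (two of three consecutive points beyond the same 2σ limit) is satisfied at point 10.

rule 2 at point 10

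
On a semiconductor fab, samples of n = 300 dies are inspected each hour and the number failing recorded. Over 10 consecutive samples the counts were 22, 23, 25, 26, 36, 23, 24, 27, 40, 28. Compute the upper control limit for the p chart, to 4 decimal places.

0.1412

p̄ = Σdᵢ / (k·n) = 274 / (10 × 300) = 0.09133
UCL = p̄ + 3·√(p̄(1−p̄)/n) = 0.09133 + 3 × √(0.09133×0.90867/300) = 0.09133 + 3 × 0.01663 = 0.14123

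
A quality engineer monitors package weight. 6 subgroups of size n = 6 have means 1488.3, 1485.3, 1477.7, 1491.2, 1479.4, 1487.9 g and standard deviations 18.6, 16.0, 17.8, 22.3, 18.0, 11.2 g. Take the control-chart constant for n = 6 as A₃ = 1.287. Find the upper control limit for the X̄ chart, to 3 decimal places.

1507.253

X̄̄ = (1488.3 + 1485.3 + 1477.7 + 1491.2 + 1479.4 + 1487.9) / 6 = 1484.9667
s̄ = (18.6 + 16.0 + 17.8 + 22.3 + 18.0 + 11.2) / 6 = 17.3167
UCL = X̄̄ + A₃·s̄ = 1484.9667 + 1.287 × 17.3167 = 1507.2532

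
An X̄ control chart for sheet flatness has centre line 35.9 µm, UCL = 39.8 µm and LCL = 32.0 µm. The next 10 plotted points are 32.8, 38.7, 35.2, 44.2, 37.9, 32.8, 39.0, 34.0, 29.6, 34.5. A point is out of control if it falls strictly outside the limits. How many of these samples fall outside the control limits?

Compare each point to [32.0, 39.8]: sample 4 = 44.2 > UCL; sample 9 = 29.6 < LCL.

2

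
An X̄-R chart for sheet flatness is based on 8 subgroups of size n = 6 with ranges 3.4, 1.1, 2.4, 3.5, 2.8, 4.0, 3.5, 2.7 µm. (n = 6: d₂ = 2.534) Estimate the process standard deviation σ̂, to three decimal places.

1.154

R̄ = (3.4 + 1.1 + 2.4 + 3.5 + 2.8 + 4.0 + 3.5 + 2.7) / 8 = 2.9250
σ̂ = R̄ / d₂ = 2.9250 / 2.534 = 1.1543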